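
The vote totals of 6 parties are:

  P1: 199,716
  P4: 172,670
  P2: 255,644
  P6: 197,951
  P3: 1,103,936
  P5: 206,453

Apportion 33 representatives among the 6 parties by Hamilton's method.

The standard divisor is 2136370/33 ≈ 64738.485.
Standard quotas: P1 3.0850, P4 2.6672, P2 3.9489, P6 3.0577, P3 17.0522, P5 3.1890.
Lower quotas: P1 3, P4 2, P2 3, P6 3, P3 17, P5 3 (sum 31, leaving 2 seats).
Remainders in descending order: P2 0.9489, P4 0.6672, P5 0.1890, P1 0.0850, P6 0.0577, P3 0.0522.
Largest remainders: P2, P4 receive the extra seats.

P1=3, P4=3, P2=4, P6=3, P3=17, P5=3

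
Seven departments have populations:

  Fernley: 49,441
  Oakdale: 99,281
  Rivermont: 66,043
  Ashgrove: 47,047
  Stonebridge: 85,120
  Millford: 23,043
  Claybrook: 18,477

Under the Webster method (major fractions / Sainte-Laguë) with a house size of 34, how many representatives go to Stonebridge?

Standard divisor 388452/34 ≈ 11425.059; standard quotas: Fernley 4.327, Oakdale 8.690, Rivermont 5.781, Ashgrove 4.118, Stonebridge 7.450, Millford 2.017, Claybrook 1.617.
Rounding to the nearest integer gives Fernley 4, Oakdale 9, Rivermont 6, Ashgrove 4, Stonebridge 7, Millford 2, Claybrook 2 — total 34, matching the house size, so no adjustment is needed.
Stonebridge receives 7.

7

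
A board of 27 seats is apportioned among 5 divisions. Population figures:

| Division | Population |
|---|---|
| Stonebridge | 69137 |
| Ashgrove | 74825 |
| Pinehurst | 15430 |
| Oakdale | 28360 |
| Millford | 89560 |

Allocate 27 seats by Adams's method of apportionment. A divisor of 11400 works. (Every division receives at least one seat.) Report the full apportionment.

Stonebridge=7, Ashgrove=7, Pinehurst=2, Oakdale=3, Millford=8

With modified divisor 11400: modified quotas Stonebridge 6.065, Ashgrove 6.564, Pinehurst 1.354, Oakdale 2.488, Millford 7.856.
Rounding up: Stonebridge 7, Ashgrove 7, Pinehurst 2, Oakdale 3, Millford 8 (total 27).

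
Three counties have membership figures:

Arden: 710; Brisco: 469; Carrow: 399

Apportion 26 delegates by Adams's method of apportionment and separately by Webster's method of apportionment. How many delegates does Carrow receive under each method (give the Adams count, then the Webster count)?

7 and 6

Adams: Arden 11, Brisco 8, Carrow 7.
Webster: Arden 12, Brisco 8, Carrow 6.
Carrow gets 7 under Adams and 6 under Webster.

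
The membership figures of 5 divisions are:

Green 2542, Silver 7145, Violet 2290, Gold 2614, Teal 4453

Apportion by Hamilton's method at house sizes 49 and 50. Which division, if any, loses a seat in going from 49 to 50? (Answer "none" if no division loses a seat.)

Green

At 49 seats: Green 7, Silver 18, Violet 6, Gold 7, Teal 11.
At 50 seats: Green 6, Silver 19, Violet 6, Gold 7, Teal 12.
Green drops from 7 to 6.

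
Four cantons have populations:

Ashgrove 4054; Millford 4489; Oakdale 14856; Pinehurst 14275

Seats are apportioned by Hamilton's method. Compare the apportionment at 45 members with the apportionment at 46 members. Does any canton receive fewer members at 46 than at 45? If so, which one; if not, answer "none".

none

At 45 seats: Ashgrove 5, Millford 5, Oakdale 18, Pinehurst 17.
At 46 seats: Ashgrove 5, Millford 6, Oakdale 18, Pinehurst 17.
No canton's allocation decreased.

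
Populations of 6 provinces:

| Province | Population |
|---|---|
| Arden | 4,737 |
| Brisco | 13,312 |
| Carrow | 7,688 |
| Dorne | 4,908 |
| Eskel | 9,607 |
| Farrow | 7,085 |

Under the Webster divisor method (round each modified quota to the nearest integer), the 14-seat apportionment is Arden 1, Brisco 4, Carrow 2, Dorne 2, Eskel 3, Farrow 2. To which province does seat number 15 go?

Priority for the next seat is population ÷ (current seats + 0.5).
Priorities: Arden 3158.000, Brisco 2958.222, Carrow 3075.200, Dorne 1963.200, Eskel 2744.857, Farrow 2834.000.
Highest priority: Arden.

Arden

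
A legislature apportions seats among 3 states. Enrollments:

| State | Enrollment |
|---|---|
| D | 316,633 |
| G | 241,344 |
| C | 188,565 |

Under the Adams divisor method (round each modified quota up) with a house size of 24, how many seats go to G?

8

Standard divisor 746542/24 ≈ 31105.917; standard quotas: D 10.179, G 7.759, C 6.062.
Rounding up gives 11, 8, 7 = 26 seats, so the divisor must be adjusted.
With modified divisor 33100: modified quotas D 9.566, G 7.291, C 5.697.
Rounding up: D 10, G 8, C 6 (total 24).
G receives 8.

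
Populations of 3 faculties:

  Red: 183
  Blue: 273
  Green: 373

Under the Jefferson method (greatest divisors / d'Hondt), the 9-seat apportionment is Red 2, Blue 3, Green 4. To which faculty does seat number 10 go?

Green

Priority for the next seat is population ÷ (current seats + 1).
Priorities: Red 61.000, Blue 68.250, Green 74.600.
Highest priority: Green.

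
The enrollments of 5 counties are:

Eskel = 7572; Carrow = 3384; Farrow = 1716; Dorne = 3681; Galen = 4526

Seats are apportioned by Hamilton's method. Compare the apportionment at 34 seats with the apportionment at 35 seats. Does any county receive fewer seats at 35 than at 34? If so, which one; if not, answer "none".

none

At 34 seats: Eskel 12, Carrow 6, Farrow 3, Dorne 6, Galen 7.
At 35 seats: Eskel 13, Carrow 6, Farrow 3, Dorne 6, Galen 7.
No county's allocation decreased.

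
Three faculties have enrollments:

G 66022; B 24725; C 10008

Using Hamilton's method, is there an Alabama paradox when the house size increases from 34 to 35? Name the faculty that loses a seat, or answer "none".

At 34 seats: G 22, B 8, C 4.
At 35 seats: G 23, B 9, C 3.
C drops from 4 to 3.

C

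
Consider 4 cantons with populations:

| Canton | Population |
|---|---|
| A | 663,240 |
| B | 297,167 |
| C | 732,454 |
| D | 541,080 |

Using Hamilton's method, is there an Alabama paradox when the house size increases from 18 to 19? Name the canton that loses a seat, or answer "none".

At 18 seats: A 5, B 3, C 6, D 4.
At 19 seats: A 6, B 2, C 6, D 5.
B drops from 3 to 2.

B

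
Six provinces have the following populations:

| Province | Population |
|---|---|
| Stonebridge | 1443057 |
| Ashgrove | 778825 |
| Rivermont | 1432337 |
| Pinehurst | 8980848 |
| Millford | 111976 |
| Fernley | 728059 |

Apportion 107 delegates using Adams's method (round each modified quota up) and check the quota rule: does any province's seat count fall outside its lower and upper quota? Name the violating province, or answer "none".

Standard quotas: Stonebridge 11.459, Ashgrove 6.184, Rivermont 11.374, Pinehurst 71.313, Millford 0.889, Fernley 5.781.
Adams allocation: Stonebridge 12, Ashgrove 6, Rivermont 12, Pinehurst 70, Millford 1, Fernley 6.
Pinehurst has quota 71.313 (lower 71, upper 72) but receives 70 — outside the quota interval.

Pinehurst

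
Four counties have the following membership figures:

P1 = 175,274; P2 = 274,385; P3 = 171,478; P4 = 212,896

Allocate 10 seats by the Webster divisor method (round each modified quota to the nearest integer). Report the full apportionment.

P1: 2, P2: 3, P3: 2, P4: 3

Standard divisor 834033/10 ≈ 83403.3; standard quotas: P1 2.102, P2 3.290, P3 2.056, P4 2.553.
Rounding to the nearest integer gives P1 2, P2 3, P3 2, P4 3 — total 10, matching the house size, so no adjustment is needed.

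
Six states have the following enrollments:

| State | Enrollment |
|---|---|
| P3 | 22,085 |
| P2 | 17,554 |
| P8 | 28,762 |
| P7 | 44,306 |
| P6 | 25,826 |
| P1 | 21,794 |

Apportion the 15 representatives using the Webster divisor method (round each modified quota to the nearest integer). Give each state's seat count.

P3=2, P2=2, P8=3, P7=4, P6=2, P1=2

Standard divisor 160327/15 ≈ 10688.467; standard quotas: P3 2.066, P2 1.642, P8 2.691, P7 4.145, P6 2.416, P1 2.039.
Rounding to the nearest integer gives P3 2, P2 2, P8 3, P7 4, P6 2, P1 2 — total 15, matching the house size, so no adjustment is needed.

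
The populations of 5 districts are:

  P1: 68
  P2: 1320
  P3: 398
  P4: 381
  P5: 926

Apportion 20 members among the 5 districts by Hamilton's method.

The standard divisor is 3093/20 ≈ 154.65.
Standard quotas: P1 0.440, P2 8.535, P3 2.574, P4 2.464, P5 5.988.
Lower quotas: P1 0, P2 8, P3 2, P4 2, P5 5 (sum 17, leaving 3 seats).
Remainders in descending order: P5 0.988, P3 0.574, P2 0.535, P4 0.464, P1 0.440.
Largest remainders: P5, P3, P2 receive the extra seats.

P1 0, P2 9, P3 3, P4 2, P5 6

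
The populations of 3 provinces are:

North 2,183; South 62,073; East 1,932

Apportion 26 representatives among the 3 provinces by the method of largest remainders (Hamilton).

Standard divisor: 66188 ÷ 26 ≈ 2545.692.
Standard quotas: North 0.8575, South 24.3835, East 0.7589.
Lower quotas: North 0, South 24, East 0 (sum 24, leaving 2 seats).
Remainders in descending order: North 0.8575, East 0.7589, South 0.3835.
The surplus seats go to North, East.

North 1, South 24, East 1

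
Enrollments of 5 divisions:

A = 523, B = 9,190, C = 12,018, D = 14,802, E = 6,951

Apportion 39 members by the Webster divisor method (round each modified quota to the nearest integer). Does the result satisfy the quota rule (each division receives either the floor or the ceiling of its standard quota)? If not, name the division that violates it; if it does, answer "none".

none

Standard quotas: A 0.469, B 8.242, C 10.779, D 13.276, E 6.234.
Webster allocation: A 0, B 8, C 11, D 14, E 6.
Every allocation lies between the lower and upper quota.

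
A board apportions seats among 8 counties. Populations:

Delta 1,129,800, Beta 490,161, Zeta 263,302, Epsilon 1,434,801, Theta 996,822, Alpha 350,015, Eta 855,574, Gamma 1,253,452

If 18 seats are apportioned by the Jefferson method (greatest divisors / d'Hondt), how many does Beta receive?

1

Standard divisor 6773927/18 ≈ 376329.278; standard quotas: Delta 3.002, Beta 1.302, Zeta 0.700, Epsilon 3.813, Theta 2.649, Alpha 0.930, Eta 2.273, Gamma 3.331.
Rounding down gives 3, 1, 0, 3, 2, 0, 2, 3 = 14 seats, so the divisor must be adjusted.
With modified divisor 300200: modified quotas Delta 3.763, Beta 1.633, Zeta 0.877, Epsilon 4.779, Theta 3.321, Alpha 1.166, Eta 2.850, Gamma 4.175.
Rounding down: Delta 3, Beta 1, Zeta 0, Epsilon 4, Theta 3, Alpha 1, Eta 2, Gamma 4 (total 18).
Beta receives 1.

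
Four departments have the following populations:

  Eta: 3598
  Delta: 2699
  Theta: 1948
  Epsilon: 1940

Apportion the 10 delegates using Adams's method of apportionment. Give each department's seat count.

Eta 3; Delta 3; Theta 2; Epsilon 2

Standard divisor 10185/10 ≈ 1018.5; standard quotas: Eta 3.533, Delta 2.650, Theta 1.913, Epsilon 1.905.
Rounding up gives 4, 3, 2, 2 = 11 seats, so the divisor must be adjusted.
With modified divisor 1300: modified quotas Eta 2.768, Delta 2.076, Theta 1.498, Epsilon 1.492.
Rounding up: Eta 3, Delta 3, Theta 2, Epsilon 2 (total 10).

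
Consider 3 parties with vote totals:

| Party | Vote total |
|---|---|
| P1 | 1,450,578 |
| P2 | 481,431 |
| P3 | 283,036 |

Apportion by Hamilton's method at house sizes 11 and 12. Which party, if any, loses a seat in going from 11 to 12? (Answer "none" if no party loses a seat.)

At 11 seats: P1 7, P2 2, P3 2.
At 12 seats: P1 8, P2 3, P3 1.
P3 drops from 2 to 1.

P3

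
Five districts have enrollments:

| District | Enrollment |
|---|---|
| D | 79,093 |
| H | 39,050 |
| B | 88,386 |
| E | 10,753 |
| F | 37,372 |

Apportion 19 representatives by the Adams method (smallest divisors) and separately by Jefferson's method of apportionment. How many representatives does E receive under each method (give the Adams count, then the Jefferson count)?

Adams: D 6, H 3, B 6, E 1, F 3.
Jefferson: D 6, H 3, B 7, E 0, F 3.
E gets 1 under Adams and 0 under Jefferson.

1 and 0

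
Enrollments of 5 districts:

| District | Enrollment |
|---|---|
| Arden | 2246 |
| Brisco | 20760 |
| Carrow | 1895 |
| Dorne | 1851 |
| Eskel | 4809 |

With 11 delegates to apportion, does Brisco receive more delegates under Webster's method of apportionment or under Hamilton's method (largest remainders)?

Hamilton

Webster: Arden 1, Brisco 6, Carrow 1, Dorne 1, Eskel 2.
Hamilton: Arden 1, Brisco 7, Carrow 1, Dorne 0, Eskel 2.
Brisco gets 6 under Webster and 7 under Hamilton.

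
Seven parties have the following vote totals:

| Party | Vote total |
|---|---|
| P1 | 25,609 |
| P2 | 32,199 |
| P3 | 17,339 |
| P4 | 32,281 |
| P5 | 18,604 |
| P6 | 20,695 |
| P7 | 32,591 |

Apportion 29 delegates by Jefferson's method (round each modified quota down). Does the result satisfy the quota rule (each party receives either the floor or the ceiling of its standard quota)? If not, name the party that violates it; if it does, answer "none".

Standard quotas: P1 4.142, P2 5.207, P3 2.804, P4 5.221, P5 3.009, P6 3.347, P7 5.271.
Jefferson allocation: P1 4, P2 5, P3 3, P4 5, P5 3, P6 3, P7 6.
Every allocation lies between the lower and upper quota.

none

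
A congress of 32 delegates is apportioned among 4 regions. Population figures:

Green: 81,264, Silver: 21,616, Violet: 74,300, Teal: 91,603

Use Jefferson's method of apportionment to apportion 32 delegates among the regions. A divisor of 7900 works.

Green 10, Silver 2, Violet 9, Teal 11

With modified divisor 7900: modified quotas Green 10.287, Silver 2.736, Violet 9.405, Teal 11.595.
Rounding down: Green 10, Silver 2, Violet 9, Teal 11 (total 32).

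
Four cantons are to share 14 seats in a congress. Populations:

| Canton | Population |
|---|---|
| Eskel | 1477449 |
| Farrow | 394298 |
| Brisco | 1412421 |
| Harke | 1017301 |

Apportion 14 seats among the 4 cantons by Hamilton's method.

Eskel 5, Farrow 1, Brisco 5, Harke 3

Total 4301469; standard divisor 4301469/14 ≈ 307247.786.
Standard quotas: Eskel 4.8087, Farrow 1.2833, Brisco 4.5970, Harke 3.3110.
Lower quotas: Eskel 4, Farrow 1, Brisco 4, Harke 3 (sum 12, leaving 2 seats).
Remainders in descending order: Eskel 0.8087, Brisco 0.5970, Harke 0.3110, Farrow 0.2833.
The surplus seats go to Eskel, Brisco.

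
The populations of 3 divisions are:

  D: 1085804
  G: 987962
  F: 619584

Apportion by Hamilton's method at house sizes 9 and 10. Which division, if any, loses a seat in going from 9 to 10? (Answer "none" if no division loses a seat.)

At 9 seats: D 4, G 3, F 2.
At 10 seats: D 4, G 4, F 2.
No division's allocation decreased.

none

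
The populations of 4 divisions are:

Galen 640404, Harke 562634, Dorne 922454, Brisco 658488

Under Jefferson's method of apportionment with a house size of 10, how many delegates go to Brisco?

Standard divisor 2783980/10 ≈ 278398; standard quotas: Galen 2.300, Harke 2.021, Dorne 3.313, Brisco 2.365.
Rounding down gives 2, 2, 3, 2 = 9 seats, so the divisor must be adjusted.
With modified divisor 225100: modified quotas Galen 2.845, Harke 2.499, Dorne 4.098, Brisco 2.925.
Rounding down: Galen 2, Harke 2, Dorne 4, Brisco 2 (total 10).
Brisco receives 2.

2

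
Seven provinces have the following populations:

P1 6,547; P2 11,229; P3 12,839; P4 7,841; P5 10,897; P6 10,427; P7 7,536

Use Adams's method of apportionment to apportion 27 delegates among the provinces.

P1: 3, P2: 5, P3: 5, P4: 3, P5: 4, P6: 4, P7: 3

Standard divisor 67316/27 ≈ 2493.185; standard quotas: P1 2.626, P2 4.504, P3 5.150, P4 3.145, P5 4.371, P6 4.182, P7 3.023.
Rounding up gives 3, 5, 6, 4, 5, 5, 4 = 32 seats, so the divisor must be adjusted.
With modified divisor 2770: modified quotas P1 2.364, P2 4.054, P3 4.635, P4 2.831, P5 3.934, P6 3.764, P7 2.721.
Rounding up: P1 3, P2 5, P3 5, P4 3, P5 4, P6 4, P7 3 (total 27).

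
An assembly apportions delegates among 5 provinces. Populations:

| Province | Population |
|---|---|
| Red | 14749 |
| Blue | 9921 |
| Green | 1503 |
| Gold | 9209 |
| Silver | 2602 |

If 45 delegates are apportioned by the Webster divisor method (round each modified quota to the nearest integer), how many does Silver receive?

3

Standard divisor 37984/45 ≈ 844.089; standard quotas: Red 17.473, Blue 11.754, Green 1.781, Gold 10.910, Silver 3.083.
Rounding to the nearest integer gives Red 17, Blue 12, Green 2, Gold 11, Silver 3 — total 45, matching the house size, so no adjustment is needed.
Silver receives 3.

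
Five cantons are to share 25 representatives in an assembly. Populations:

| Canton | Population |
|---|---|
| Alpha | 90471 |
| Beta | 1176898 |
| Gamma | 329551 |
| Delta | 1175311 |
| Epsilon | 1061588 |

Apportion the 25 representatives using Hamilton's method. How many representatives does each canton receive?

Standard divisor: 3833819 ÷ 25 ≈ 153352.76.
Standard quotas: Alpha 0.5900, Beta 7.6744, Gamma 2.1490, Delta 7.6641, Epsilon 6.9225.
Lower quotas: Alpha 0, Beta 7, Gamma 2, Delta 7, Epsilon 6 (sum 22, leaving 3 seats).
Remainders in descending order: Epsilon 0.9225, Beta 0.6744, Delta 0.6641, Alpha 0.5900, Gamma 0.1490.
The surplus seats go to Epsilon, Beta, Delta.

Alpha 0; Beta 8; Gamma 2; Delta 8; Epsilon 7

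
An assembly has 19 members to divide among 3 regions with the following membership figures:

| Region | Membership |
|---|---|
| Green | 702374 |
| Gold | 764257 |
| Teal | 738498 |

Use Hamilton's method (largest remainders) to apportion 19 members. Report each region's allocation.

Green 6, Gold 7, Teal 6

Total 2205129; standard divisor 2205129/19 ≈ 116059.421.
Standard quotas: Green 6.0518, Gold 6.5850, Teal 6.3631.
Lower quotas: Green 6, Gold 6, Teal 6 (sum 18, leaving 1 seat).
Remainders in descending order: Gold 0.5850, Teal 0.3631, Green 0.0518.
Largest remainder: Gold receives the extra seat.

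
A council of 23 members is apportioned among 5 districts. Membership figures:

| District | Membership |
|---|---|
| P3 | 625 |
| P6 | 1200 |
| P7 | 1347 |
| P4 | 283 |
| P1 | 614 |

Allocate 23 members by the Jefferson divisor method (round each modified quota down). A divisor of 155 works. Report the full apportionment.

P3=4, P6=7, P7=8, P4=1, P1=3

With modified divisor 155: modified quotas P3 4.032, P6 7.742, P7 8.690, P4 1.826, P1 3.961.
Rounding down: P3 4, P6 7, P7 8, P4 1, P1 3 (total 23).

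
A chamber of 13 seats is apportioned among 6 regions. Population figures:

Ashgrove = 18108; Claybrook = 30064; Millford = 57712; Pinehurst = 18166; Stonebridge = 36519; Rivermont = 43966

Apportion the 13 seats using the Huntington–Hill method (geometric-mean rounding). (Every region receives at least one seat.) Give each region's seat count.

With divisor 15784: modified quotas Ashgrove 1.147, Claybrook 1.905, Millford 3.656, Pinehurst 1.151, Stonebridge 2.314, Rivermont 2.785.
Geometric-mean thresholds: Ashgrove √(1·2)=1.414, Claybrook √(1·2)=1.414, Millford √(3·4)=3.464, Pinehurst √(1·2)=1.414, Stonebridge √(2·3)=2.449, Rivermont √(2·3)=2.449.
Each quota rounded against its threshold gives Ashgrove 1, Claybrook 2, Millford 4, Pinehurst 1, Stonebridge 2, Rivermont 3 (total 13).

Ashgrove: 1; Claybrook: 2; Millford: 4; Pinehurst: 1; Stonebridge: 2; Rivermont: 3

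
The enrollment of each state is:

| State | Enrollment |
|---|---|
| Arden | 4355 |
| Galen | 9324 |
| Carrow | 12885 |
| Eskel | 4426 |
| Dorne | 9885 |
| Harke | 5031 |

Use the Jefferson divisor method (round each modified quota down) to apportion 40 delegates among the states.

Arden=4, Galen=8, Carrow=11, Eskel=4, Dorne=9, Harke=4

Standard divisor 45906/40 ≈ 1147.65; standard quotas: Arden 3.795, Galen 8.124, Carrow 11.227, Eskel 3.857, Dorne 8.613, Harke 4.384.
Rounding down gives 3, 8, 11, 3, 8, 4 = 37 seats, so the divisor must be adjusted.
With modified divisor 1080: modified quotas Arden 4.032, Galen 8.633, Carrow 11.931, Eskel 4.098, Dorne 9.153, Harke 4.658.
Rounding down: Arden 4, Galen 8, Carrow 11, Eskel 4, Dorne 9, Harke 4 (total 40).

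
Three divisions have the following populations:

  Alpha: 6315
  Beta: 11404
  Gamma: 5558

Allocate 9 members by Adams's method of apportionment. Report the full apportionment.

Alpha 3, Beta 4, Gamma 2

Standard divisor 23277/9 ≈ 2586.333; standard quotas: Alpha 2.442, Beta 4.409, Gamma 2.149.
Rounding up gives 3, 5, 3 = 11 seats, so the divisor must be adjusted.
With modified divisor 3000: modified quotas Alpha 2.105, Beta 3.801, Gamma 1.853.
Rounding up: Alpha 3, Beta 4, Gamma 2 (total 9).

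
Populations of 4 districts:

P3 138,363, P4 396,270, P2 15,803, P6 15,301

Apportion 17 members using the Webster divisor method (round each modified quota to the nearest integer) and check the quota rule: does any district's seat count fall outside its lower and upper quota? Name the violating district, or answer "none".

Standard quotas: P3 4.158, P4 11.908, P2 0.475, P6 0.460.
Webster allocation: P3 4, P4 13, P2 0, P6 0.
P4 has quota 11.908 (lower 11, upper 12) but receives 13 — outside the quota interval.

P4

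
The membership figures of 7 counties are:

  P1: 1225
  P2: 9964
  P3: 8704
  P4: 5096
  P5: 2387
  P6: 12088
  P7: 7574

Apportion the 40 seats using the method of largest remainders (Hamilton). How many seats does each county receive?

P1 1, P2 9, P3 7, P4 4, P5 2, P6 10, P7 7

Standard divisor: 47038 ÷ 40 ≈ 1175.95.
Standard quotas: P1 1.0417, P2 8.4731, P3 7.4017, P4 4.3335, P5 2.0298, P6 10.2793, P7 6.4408.
Lower quotas: P1 1, P2 8, P3 7, P4 4, P5 2, P6 10, P7 6 (sum 38, leaving 2 seats).
Remainders in descending order: P2 0.4731, P7 0.4408, P3 0.4017, P4 0.3335, P6 0.2793, P1 0.0417, P5 0.0298.
The surplus seats go to P2, P7.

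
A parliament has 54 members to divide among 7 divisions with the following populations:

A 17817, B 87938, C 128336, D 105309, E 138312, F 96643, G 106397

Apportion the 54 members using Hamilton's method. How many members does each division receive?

The standard divisor is 680752/54 ≈ 12606.519.
Standard quotas: A 1.4133, B 6.9756, C 10.1801, D 8.3535, E 10.9715, F 7.6661, G 8.4398.
Lower quotas: A 1, B 6, C 10, D 8, E 10, F 7, G 8 (sum 50, leaving 4 seats).
Remainders in descending order: B 0.9756, E 0.9715, F 0.6661, G 0.4398, A 0.4133, D 0.3535, C 0.1801.
Largest remainders: B, E, F, G receive the extra seats.

A=1; B=7; C=10; D=8; E=11; F=8; G=9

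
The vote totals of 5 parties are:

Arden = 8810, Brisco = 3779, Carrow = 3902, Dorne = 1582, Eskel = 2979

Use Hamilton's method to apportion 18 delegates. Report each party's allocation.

Arden 8, Brisco 3, Carrow 3, Dorne 1, Eskel 3

The standard divisor is 21052/18 ≈ 1169.556.
Standard quotas: Arden 7.5328, Brisco 3.2311, Carrow 3.3363, Dorne 1.3527, Eskel 2.5471.
Lower quotas: Arden 7, Brisco 3, Carrow 3, Dorne 1, Eskel 2 (sum 16, leaving 2 seats).
Remainders in descending order: Eskel 0.5471, Arden 0.5328, Dorne 0.3527, Carrow 0.3363, Brisco 0.2311.
The surplus seats go to Eskel, Arden.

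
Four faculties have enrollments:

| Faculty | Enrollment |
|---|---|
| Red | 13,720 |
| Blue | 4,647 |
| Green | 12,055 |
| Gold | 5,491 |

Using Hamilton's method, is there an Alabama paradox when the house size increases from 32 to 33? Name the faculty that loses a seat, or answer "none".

none

At 32 seats: Red 12, Blue 4, Green 11, Gold 5.
At 33 seats: Red 13, Blue 4, Green 11, Gold 5.
No faculty's allocation decreased.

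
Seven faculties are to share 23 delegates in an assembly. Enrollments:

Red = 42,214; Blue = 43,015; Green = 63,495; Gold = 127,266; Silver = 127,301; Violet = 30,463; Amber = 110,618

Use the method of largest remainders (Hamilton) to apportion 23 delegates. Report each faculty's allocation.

Red 2, Blue 2, Green 3, Gold 5, Silver 5, Violet 1, Amber 5

Standard divisor: 544372 ÷ 23 ≈ 23668.348.
Standard quotas: Red 1.7836, Blue 1.8174, Green 2.6827, Gold 5.3771, Silver 5.3785, Violet 1.2871, Amber 4.6737.
Lower quotas: Red 1, Blue 1, Green 2, Gold 5, Silver 5, Violet 1, Amber 4 (sum 19, leaving 4 seats).
Remainders in descending order: Blue 0.8174, Red 0.7836, Green 0.6827, Amber 0.6737, Silver 0.3785, Gold 0.3771, Violet 0.2871.
The surplus seats go to Blue, Red, Green, Amber.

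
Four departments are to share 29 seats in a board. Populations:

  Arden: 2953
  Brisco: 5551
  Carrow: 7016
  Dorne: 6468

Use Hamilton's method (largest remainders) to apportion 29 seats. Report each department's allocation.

Total 21988; standard divisor 21988/29 ≈ 758.207.
Standard quotas: Arden 3.8947, Brisco 7.3212, Carrow 9.2534, Dorne 8.5307.
Lower quotas: Arden 3, Brisco 7, Carrow 9, Dorne 8 (sum 27, leaving 2 seats).
Remainders in descending order: Arden 0.8947, Dorne 0.5307, Brisco 0.3212, Carrow 0.2534.
Largest remainders: Arden, Dorne receive the extra seats.

Arden 4, Brisco 7, Carrow 9, Dorne 9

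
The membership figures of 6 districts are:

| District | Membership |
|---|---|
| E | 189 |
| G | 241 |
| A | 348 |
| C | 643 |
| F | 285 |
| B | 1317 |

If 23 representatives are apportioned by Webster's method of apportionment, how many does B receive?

10

Standard divisor 3023/23 ≈ 131.435; standard quotas: E 1.438, G 1.834, A 2.648, C 4.892, F 2.168, B 10.020.
Rounding to the nearest integer gives E 1, G 2, A 3, C 5, F 2, B 10 — total 23, matching the house size, so no adjustment is needed.
B receives 10.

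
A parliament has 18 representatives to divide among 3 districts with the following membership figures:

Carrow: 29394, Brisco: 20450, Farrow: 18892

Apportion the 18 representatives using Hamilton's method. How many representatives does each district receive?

Standard divisor: 68736 ÷ 18 ≈ 3818.667.
Standard quotas: Carrow 7.6975, Brisco 5.3553, Farrow 4.9473.
Lower quotas: Carrow 7, Brisco 5, Farrow 4 (sum 16, leaving 2 seats).
Remainders in descending order: Farrow 0.9473, Carrow 0.6975, Brisco 0.3553.
Largest remainders: Farrow, Carrow receive the extra seats.

Carrow 8, Brisco 5, Farrow 5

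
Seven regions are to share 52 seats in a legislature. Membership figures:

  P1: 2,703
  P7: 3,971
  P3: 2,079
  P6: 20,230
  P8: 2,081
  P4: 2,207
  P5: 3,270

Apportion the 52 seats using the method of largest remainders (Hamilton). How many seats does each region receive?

The standard divisor is 36541/52 ≈ 702.712.
Standard quotas: P1 3.8465, P7 5.6510, P3 2.9585, P6 28.7885, P8 2.9614, P4 3.1407, P5 4.6534.
Lower quotas: P1 3, P7 5, P3 2, P6 28, P8 2, P4 3, P5 4 (sum 47, leaving 5 seats).
Remainders in descending order: P8 0.9614, P3 0.9585, P1 0.8465, P6 0.7885, P5 0.6534, P7 0.6510, P4 0.1407.
The surplus seats go to P8, P3, P1, P6, P5.

P1: 4, P7: 5, P3: 3, P6: 29, P8: 3, P4: 3, P5: 5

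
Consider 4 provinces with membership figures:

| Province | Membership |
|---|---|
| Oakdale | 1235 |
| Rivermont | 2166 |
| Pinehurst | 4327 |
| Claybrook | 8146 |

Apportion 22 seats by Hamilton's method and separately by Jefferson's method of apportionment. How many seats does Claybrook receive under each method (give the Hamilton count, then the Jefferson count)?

Hamilton: Oakdale 2, Rivermont 3, Pinehurst 6, Claybrook 11.
Jefferson: Oakdale 1, Rivermont 3, Pinehurst 6, Claybrook 12.
Claybrook gets 11 under Hamilton and 12 under Jefferson.

11 and 12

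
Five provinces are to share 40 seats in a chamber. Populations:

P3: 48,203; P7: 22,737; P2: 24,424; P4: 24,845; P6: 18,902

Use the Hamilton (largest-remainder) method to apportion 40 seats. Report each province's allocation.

P3 14; P7 7; P2 7; P4 7; P6 5

Standard divisor: 139111 ÷ 40 ≈ 3477.775.
Standard quotas: P3 13.8603, P7 6.5378, P2 7.0229, P4 7.1439, P6 5.4351.
Lower quotas: P3 13, P7 6, P2 7, P4 7, P6 5 (sum 38, leaving 2 seats).
Remainders in descending order: P3 0.8603, P7 0.5378, P6 0.4351, P4 0.1439, P2 0.0229.
The surplus seats go to P3, P7.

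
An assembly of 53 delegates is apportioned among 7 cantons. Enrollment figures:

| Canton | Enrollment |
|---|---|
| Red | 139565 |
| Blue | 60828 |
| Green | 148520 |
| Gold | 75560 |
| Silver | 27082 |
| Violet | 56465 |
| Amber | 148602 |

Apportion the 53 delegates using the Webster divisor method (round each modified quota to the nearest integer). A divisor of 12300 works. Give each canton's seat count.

With modified divisor 12300: modified quotas Red 11.347, Blue 4.945, Green 12.075, Gold 6.143, Silver 2.202, Violet 4.591, Amber 12.081.
Rounding to the nearest integer: Red 11, Blue 5, Green 12, Gold 6, Silver 2, Violet 5, Amber 12 (total 53).

Red 11, Blue 5, Green 12, Gold 6, Silver 2, Violet 5, Amber 12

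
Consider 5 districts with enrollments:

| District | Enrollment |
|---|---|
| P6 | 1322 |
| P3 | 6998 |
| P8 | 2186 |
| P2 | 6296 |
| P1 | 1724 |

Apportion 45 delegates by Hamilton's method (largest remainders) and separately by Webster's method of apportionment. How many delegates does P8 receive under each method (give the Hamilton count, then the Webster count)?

Hamilton: P6 3, P3 17, P8 6, P2 15, P1 4.
Webster: P6 3, P3 17, P8 5, P2 16, P1 4.
P8 gets 6 under Hamilton and 5 under Webster.

6 and 5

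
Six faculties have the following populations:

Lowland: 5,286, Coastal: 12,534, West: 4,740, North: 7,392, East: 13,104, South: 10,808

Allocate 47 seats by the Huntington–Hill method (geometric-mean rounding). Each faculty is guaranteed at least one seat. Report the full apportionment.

Lowland 5, Coastal 11, West 4, North 7, East 11, South 9

With divisor 1140.6: modified quotas Lowland 4.634, Coastal 10.989, West 4.156, North 6.481, East 11.489, South 9.476.
Geometric-mean thresholds: Lowland √(4·5)=4.472, Coastal √(10·11)=10.488, West √(4·5)=4.472, North √(6·7)=6.481, East √(11·12)=11.489, South √(9·10)=9.487.
Each quota rounded against its threshold gives Lowland 5, Coastal 11, West 4, North 7, East 11, South 9 (total 47).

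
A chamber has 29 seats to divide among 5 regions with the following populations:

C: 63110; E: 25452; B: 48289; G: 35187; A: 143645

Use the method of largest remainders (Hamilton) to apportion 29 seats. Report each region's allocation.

Standard divisor: 315683 ÷ 29 ≈ 10885.621.
Standard quotas: C 5.7976, E 2.3381, B 4.4360, G 3.2324, A 13.1958.
Lower quotas: C 5, E 2, B 4, G 3, A 13 (sum 27, leaving 2 seats).
Remainders in descending order: C 0.7976, B 0.4360, E 0.3381, G 0.2324, A 0.1958.
The surplus seats go to C, B.

C 6; E 2; B 5; G 3; A 13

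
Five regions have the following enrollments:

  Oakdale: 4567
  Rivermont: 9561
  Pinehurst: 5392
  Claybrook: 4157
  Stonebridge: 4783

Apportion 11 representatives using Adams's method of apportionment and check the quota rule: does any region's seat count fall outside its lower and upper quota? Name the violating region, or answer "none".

Standard quotas: Oakdale 1.765, Rivermont 3.695, Pinehurst 2.084, Claybrook 1.607, Stonebridge 1.849.
Adams allocation: Oakdale 2, Rivermont 3, Pinehurst 2, Claybrook 2, Stonebridge 2.
Every allocation lies between the lower and upper quota.

none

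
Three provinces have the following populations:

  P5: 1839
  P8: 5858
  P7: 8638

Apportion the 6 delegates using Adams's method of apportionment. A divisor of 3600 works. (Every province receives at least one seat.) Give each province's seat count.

P5=1, P8=2, P7=3

With modified divisor 3600: modified quotas P5 0.511, P8 1.627, P7 2.399.
Rounding up: P5 1, P8 2, P7 3 (total 6).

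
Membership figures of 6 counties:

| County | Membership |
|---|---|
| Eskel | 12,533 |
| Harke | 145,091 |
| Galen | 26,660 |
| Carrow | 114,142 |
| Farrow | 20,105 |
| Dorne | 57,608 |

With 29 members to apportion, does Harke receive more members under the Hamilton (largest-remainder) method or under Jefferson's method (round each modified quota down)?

Jefferson

Hamilton: Eskel 1, Harke 11, Galen 2, Carrow 9, Farrow 2, Dorne 4.
Jefferson: Eskel 1, Harke 12, Galen 2, Carrow 9, Farrow 1, Dorne 4.
Harke gets 11 under Hamilton and 12 under Jefferson.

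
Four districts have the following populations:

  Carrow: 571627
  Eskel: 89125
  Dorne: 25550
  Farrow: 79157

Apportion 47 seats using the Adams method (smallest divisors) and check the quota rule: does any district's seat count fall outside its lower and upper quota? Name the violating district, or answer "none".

Carrow

Standard quotas: Carrow 35.099, Eskel 5.472, Dorne 1.569, Farrow 4.860.
Adams allocation: Carrow 34, Eskel 6, Dorne 2, Farrow 5.
Carrow has quota 35.099 (lower 35, upper 36) but receives 34 — outside the quota interval.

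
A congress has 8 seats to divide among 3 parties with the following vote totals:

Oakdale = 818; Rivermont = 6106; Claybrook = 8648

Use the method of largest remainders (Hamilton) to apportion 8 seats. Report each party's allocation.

Oakdale 0; Rivermont 3; Claybrook 5

Total 15572; standard divisor 15572/8 ≈ 1946.5.
Standard quotas: Oakdale 0.4202, Rivermont 3.1369, Claybrook 4.4428.
Lower quotas: Oakdale 0, Rivermont 3, Claybrook 4 (sum 7, leaving 1 seat).
Remainders in descending order: Claybrook 0.4428, Oakdale 0.4202, Rivermont 0.1369.
Largest remainder: Claybrook receives the extra seat.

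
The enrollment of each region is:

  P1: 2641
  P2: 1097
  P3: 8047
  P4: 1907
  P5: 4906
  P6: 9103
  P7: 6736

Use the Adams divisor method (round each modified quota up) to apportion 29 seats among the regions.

Standard divisor 34437/29 ≈ 1187.483; standard quotas: P1 2.224, P2 0.924, P3 6.777, P4 1.606, P5 4.131, P6 7.666, P7 5.673.
Rounding up gives 3, 1, 7, 2, 5, 8, 6 = 32 seats, so the divisor must be adjusted.
With modified divisor 1334.97: modified quotas P1 1.978, P2 0.822, P3 6.028, P4 1.428, P5 3.675, P6 6.819, P7 5.046.
Rounding up: P1 2, P2 1, P3 7, P4 2, P5 4, P6 7, P7 6 (total 29).

P1: 2, P2: 1, P3: 7, P4: 2, P5: 4, P6: 7, P7: 6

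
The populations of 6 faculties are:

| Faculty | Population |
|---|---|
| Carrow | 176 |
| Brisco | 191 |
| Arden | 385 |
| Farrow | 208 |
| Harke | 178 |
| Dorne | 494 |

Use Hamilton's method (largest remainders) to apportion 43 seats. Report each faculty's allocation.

The standard divisor is 1632/43 ≈ 37.953.
Standard quotas: Carrow 4.637, Brisco 5.032, Arden 10.144, Farrow 5.480, Harke 4.690, Dorne 13.016.
Lower quotas: Carrow 4, Brisco 5, Arden 10, Farrow 5, Harke 4, Dorne 13 (sum 41, leaving 2 seats).
Remainders in descending order: Harke 0.690, Carrow 0.637, Farrow 0.480, Arden 0.144, Brisco 0.032, Dorne 0.016.
Largest remainders: Harke, Carrow receive the extra seats.

Carrow=5; Brisco=5; Arden=10; Farrow=5; Harke=5; Dorne=13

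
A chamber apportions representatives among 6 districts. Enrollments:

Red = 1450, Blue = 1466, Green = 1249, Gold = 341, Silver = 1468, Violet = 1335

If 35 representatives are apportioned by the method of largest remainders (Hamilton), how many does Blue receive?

7

Total 7309; standard divisor 7309/35 ≈ 208.829.
Standard quotas: Red 6.943, Blue 7.020, Green 5.981, Gold 1.633, Silver 7.030, Violet 6.393.
Lower quotas: Red 6, Blue 7, Green 5, Gold 1, Silver 7, Violet 6 (sum 32, leaving 3 seats).
Remainders in descending order: Green 0.981, Red 0.943, Gold 0.633, Violet 0.393, Silver 0.030, Blue 0.020.
Largest remainders: Green, Red, Gold receive the extra seats.
Blue receives 7.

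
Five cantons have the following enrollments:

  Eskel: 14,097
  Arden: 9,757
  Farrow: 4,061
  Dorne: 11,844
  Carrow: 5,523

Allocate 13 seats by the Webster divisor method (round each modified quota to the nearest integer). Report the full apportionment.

Eskel: 4; Arden: 3; Farrow: 1; Dorne: 3; Carrow: 2

Standard divisor 45282/13 ≈ 3483.231; standard quotas: Eskel 4.047, Arden 2.801, Farrow 1.166, Dorne 3.400, Carrow 1.586.
Rounding to the nearest integer gives Eskel 4, Arden 3, Farrow 1, Dorne 3, Carrow 2 — total 13, matching the house size, so no adjustment is needed.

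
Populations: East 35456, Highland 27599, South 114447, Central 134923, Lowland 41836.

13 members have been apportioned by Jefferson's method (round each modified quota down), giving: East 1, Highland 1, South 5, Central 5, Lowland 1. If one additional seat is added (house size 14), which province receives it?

Priority for the next seat is population ÷ (current seats + 1).
Priorities: East 17728.000, Highland 13799.500, South 19074.500, Central 22487.167, Lowland 20918.000.
Highest priority: Central.

Central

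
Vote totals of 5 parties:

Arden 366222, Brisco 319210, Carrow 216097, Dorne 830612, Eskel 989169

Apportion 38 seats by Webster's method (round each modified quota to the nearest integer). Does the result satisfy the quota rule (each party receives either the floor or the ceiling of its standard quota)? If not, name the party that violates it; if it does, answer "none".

none

Standard quotas: Arden 5.114, Brisco 4.457, Carrow 3.018, Dorne 11.599, Eskel 13.813.
Webster allocation: Arden 5, Brisco 4, Carrow 3, Dorne 12, Eskel 14.
Every allocation lies between the lower and upper quota.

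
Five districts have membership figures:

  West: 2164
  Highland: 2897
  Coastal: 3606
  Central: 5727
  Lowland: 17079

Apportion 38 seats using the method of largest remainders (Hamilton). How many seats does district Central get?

7

The standard divisor is 31473/38 ≈ 828.237.
Standard quotas: West 2.6128, Highland 3.4978, Coastal 4.3538, Central 6.9147, Lowland 20.6209.
Lower quotas: West 2, Highland 3, Coastal 4, Central 6, Lowland 20 (sum 35, leaving 3 seats).
Remainders in descending order: Central 0.9147, Lowland 0.6209, West 0.6128, Highland 0.4978, Coastal 0.3538.
Largest remainders: Central, Lowland, West receive the extra seats.
Central receives 7.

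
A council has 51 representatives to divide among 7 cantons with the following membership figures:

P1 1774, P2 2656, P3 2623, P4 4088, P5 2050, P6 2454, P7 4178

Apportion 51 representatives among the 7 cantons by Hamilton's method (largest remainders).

Standard divisor: 19823 ÷ 51 ≈ 388.686.
Standard quotas: P1 4.564, P2 6.833, P3 6.748, P4 10.517, P5 5.274, P6 6.314, P7 10.749.
Lower quotas: P1 4, P2 6, P3 6, P4 10, P5 5, P6 6, P7 10 (sum 47, leaving 4 seats).
Remainders in descending order: P2 0.833, P7 0.749, P3 0.748, P1 0.564, P4 0.517, P6 0.314, P5 0.274.
Largest remainders: P2, P7, P3, P1 receive the extra seats.

P1: 5, P2: 7, P3: 7, P4: 10, P5: 5, P6: 6, P7: 11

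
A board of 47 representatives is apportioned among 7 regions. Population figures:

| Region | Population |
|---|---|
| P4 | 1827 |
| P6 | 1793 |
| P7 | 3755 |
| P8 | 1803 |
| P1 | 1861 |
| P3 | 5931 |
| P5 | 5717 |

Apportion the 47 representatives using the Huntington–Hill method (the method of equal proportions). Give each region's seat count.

With divisor 500: modified quotas P4 3.654, P6 3.586, P7 7.510, P8 3.606, P1 3.722, P3 11.862, P5 11.434.
Geometric-mean thresholds: P4 √(3·4)=3.464, P6 √(3·4)=3.464, P7 √(7·8)=7.483, P8 √(3·4)=3.464, P1 √(3·4)=3.464, P3 √(11·12)=11.489, P5 √(11·12)=11.489.
Each quota rounded against its threshold gives P4 4, P6 4, P7 8, P8 4, P1 4, P3 12, P5 11 (total 47).

P4: 4, P6: 4, P7: 8, P8: 4, P1: 4, P3: 12, P5: 11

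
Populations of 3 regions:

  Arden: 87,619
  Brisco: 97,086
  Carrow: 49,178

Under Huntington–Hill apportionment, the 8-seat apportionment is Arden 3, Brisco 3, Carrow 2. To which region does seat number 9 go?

Brisco

Priority for the next seat is population ÷ (√(s·(s+1))).
Priorities: Arden 25293.427, Brisco 28026.314, Carrow 20076.834.
Highest priority: Brisco.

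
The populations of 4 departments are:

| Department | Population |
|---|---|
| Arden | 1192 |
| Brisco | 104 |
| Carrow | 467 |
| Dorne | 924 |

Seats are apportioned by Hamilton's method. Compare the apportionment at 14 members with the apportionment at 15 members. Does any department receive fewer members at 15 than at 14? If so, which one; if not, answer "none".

Brisco

At 14 seats: Arden 6, Brisco 1, Carrow 2, Dorne 5.
At 15 seats: Arden 7, Brisco 0, Carrow 3, Dorne 5.
Brisco drops from 1 to 0.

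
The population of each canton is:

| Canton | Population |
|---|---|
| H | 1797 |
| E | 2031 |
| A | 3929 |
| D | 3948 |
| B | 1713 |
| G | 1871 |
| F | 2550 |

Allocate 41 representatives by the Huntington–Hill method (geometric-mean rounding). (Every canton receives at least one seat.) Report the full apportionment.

H 4, E 5, A 9, D 9, B 4, G 4, F 6

With divisor 436: modified quotas H 4.122, E 4.658, A 9.011, D 9.055, B 3.929, G 4.291, F 5.849.
Geometric-mean thresholds: H √(4·5)=4.472, E √(4·5)=4.472, A √(9·10)=9.487, D √(9·10)=9.487, B √(3·4)=3.464, G √(4·5)=4.472, F √(5·6)=5.477.
Each quota rounded against its threshold gives H 4, E 5, A 9, D 9, B 4, G 4, F 6 (total 41).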